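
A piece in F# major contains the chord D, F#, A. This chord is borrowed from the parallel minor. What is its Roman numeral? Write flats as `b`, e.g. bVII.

D is the lowered form of scale degree 6 in F# major (the diatonic degree 6 is D#). The diatonic chord on degree 6 would be D#m (vi), but D–F#–A is the major chord from F# minor. As a borrowed chord it is labeled bVI.

bVI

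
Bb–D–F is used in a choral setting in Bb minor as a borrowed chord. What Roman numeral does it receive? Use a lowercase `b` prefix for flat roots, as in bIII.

I

Bb is scale degree 1 in Bb minor. Diatonically Bb minor has Bbm (i) on that degree; Bb–D–F is instead the major chord native to Bb major, so it takes the label I.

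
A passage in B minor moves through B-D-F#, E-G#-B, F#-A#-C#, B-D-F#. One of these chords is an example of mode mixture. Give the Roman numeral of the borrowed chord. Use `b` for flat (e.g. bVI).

IV

The diatonic triads in B minor (with V from harmonic minor) are Bm, C#dim, D, Em, F#, G, A. B–D–F# = Bm and F#–A#–C# = F# are both diatonic. E–G#–B is not: scale degree 4 in B minor carries Em (iv). In B major the chord on that degree is E, so here it functions as IV, borrowed from the parallel major.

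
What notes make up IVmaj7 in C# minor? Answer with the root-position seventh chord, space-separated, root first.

F# A# C# E#

IVmaj7 is built on scale degree 4, which is F# in both C# minor and its parallel. In C# major the chord on F# is F#–A#–C#–E#.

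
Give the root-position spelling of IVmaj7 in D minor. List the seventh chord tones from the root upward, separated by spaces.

G B D F#

The root, G, is scale degree 4 — the same note in D minor and D major; only the chord quality changes. In D major the chord on G is G–B–D–F#.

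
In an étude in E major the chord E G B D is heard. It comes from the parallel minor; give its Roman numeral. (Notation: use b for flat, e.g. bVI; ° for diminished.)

i7

The root E is the diatonic 1st degree of E major; the borrowing shows in the chord quality. E–G–B–D is a minor-seventh chord — the form found in E minor, not the diatonic I (E). Borrowed into E major it is written i7.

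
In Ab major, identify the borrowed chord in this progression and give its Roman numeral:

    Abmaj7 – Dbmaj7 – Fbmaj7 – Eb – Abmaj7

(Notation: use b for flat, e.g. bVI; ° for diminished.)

In Ab major the diatonic chords are Ab, Bbm, Cm, Db, Eb, Fm, Gdim. Of the given chords, Abmaj7, Dbmaj7 and Eb are diatonic. Fbmaj7 (Fb–Ab–Cb–Eb) is not: scale degree 6 in Ab major carries Fm (vi). In Ab minor the chord on that degree is Fbmaj7, so here it functions as bVImaj7, borrowed from the parallel minor.

bVImaj7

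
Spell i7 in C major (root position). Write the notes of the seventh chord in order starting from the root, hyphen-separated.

i7 is built on scale degree 1, which is C in both C major and its parallel. Stacking thirds in C minor on C gives C–Eb–G–Bb.

C-Eb-G-Bb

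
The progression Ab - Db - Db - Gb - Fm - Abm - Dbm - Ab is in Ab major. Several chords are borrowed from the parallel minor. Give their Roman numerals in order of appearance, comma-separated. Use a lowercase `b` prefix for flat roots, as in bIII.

bVII, i, iv

The diatonic triads in Ab major are Ab, Bbm, Cm, Db, Eb, Fm, Gdim. Ab, Db and Fm all belong to that set. Gb (Gb–Bb–Db) is not: scale degree 7 in Ab major carries Gdim (vii°). In Ab minor the chord on that degree is Gb, so here it functions as bVII, borrowed from the parallel minor. Abm (Ab–Cb–Eb) is not: scale degree 1 in Ab major carries Ab (I). In Ab minor the chord on that degree is Abm, so here it functions as i, borrowed from the parallel minor. But Dbm (Db–Fb–Ab) is foreign: the diatonic IV on degree 4 is Db, whereas Dbm comes from Ab minor. It is labeled iv.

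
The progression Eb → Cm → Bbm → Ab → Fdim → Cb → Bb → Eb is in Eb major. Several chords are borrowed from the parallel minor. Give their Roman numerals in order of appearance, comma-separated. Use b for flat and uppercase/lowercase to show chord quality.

v, ii°, bVI

In Eb major the diatonic chords are Eb, Fm, Gm, Ab, Bb, Cm, Ddim. Eb, Cm, Ab and Bb all belong to that set. Bbm (Bb–Db–F) is not: scale degree 5 in Eb major carries Bb (V). In Eb minor the chord on that degree is Bbm, so here it functions as v, borrowed from the parallel minor. Fdim (F–Ab–Cb) doesn't fit — on degree 2 Eb major would have Fm (ii). Fdim is the degree-2 chord of Eb minor, so it is the borrowed ii°. Cb (Cb–Eb–Gb) doesn't fit — on degree 6 Eb major would have Cm (vi). Cb is the degree-6 chord of Eb minor, so it is the borrowed bVI.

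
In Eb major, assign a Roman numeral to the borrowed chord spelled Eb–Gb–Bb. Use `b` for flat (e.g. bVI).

The root Eb is the diatonic 1st degree of Eb major; the borrowing shows in the chord quality. Eb–Gb–Bb is a minor chord — the form found in Eb minor, not the diatonic I (Eb). Borrowed into Eb major it is written i.

i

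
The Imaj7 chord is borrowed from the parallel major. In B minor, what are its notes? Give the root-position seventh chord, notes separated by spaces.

The root, B, is scale degree 1 — the same note in B minor and B major; only the chord quality changes. Stacking thirds in B major on B gives B–D#–F#–A#.

B D# F# A#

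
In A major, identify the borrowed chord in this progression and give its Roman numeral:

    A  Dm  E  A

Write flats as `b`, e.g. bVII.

In A major the diatonic chords are A, Bm, C#m, D, E, F#m, G#dim. A and E are both diatonic. Dm (D–F–A) doesn't fit — on degree 4 A major would have D (IV). Dm is the degree-4 chord of A minor, so it is the borrowed iv.

iv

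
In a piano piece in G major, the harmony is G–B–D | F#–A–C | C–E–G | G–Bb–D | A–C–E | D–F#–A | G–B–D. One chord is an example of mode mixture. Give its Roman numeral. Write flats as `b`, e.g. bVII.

i

In G major the diatonic chords are G, Am, Bm, C, D, Em, F#dim. G–B–D = G, F#–A–C = F#dim, C–E–G = C, A–C–E = Am and D–F#–A = D all belong to that set. G–Bb–D doesn't fit — on degree 1 G major would have G (I). Gm is the degree-1 chord of G minor, so it is the borrowed i.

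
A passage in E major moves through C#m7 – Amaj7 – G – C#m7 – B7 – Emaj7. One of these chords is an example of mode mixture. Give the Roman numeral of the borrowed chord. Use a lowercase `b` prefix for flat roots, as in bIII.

E major has the diatonic set E, F#m, G#m, A, B, C#m, D#dim. C#m7, Amaj7, B7 and Emaj7 are all diatonic. But G (G–B–D) is foreign: the diatonic iii on degree 3 is G#m, whereas G comes from E minor. It is labeled bIII.

bIII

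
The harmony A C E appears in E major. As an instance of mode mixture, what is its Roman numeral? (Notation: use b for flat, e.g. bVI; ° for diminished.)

iv

A is scale degree 4 in E major. Diatonically E major has A (IV) on that degree; A–C–E is instead the minor chord native to E minor, so it takes the label iv.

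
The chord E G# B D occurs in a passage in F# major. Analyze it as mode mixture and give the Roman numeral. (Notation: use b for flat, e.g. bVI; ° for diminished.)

bVII7

E is the lowered form of scale degree 7 in F# major (the diatonic degree 7 is E#). The diatonic chord on degree 7 would be E#dim (vii°), but E–G#–B–D is the dominant-seventh chord from F# minor. As a borrowed chord it is labeled bVII7.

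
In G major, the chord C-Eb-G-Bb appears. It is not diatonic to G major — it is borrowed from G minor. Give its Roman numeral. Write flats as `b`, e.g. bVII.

C is scale degree 4 in G major. The diatonic chord on degree 4 would be C (IV), but C–Eb–G–Bb is the minor-seventh chord from G minor. As a borrowed chord it is labeled iv7.

iv7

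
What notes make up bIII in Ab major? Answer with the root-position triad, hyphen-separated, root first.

Cb-Eb-Gb

bIII is built on the lowered scale degree 3. In Ab major degree 3 is C; lowered it becomes Cb. Building the major chord from the parallel minor on Cb: Cb–Eb–Gb.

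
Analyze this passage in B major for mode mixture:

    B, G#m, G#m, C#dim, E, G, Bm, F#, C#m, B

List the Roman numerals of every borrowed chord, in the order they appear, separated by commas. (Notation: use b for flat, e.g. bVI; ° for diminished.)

ii°, bVI, i

In B major the diatonic chords are B, C#m, D#m, E, F#, G#m, A#dim. B, G#m, E, F# and C#m all belong to that set. C#dim (C#–E–G) doesn't fit — on degree 2 B major would have C#m (ii). C#dim is the degree-2 chord of B minor, so it is the borrowed ii°. G (G–B–D) is not: scale degree 6 in B major carries G#m (vi). In B minor the chord on that degree is G, so here it functions as bVI, borrowed from the parallel minor. But Bm (B–D–F#) is foreign: the diatonic I on degree 1 is B, whereas Bm comes from B minor. It is labeled i.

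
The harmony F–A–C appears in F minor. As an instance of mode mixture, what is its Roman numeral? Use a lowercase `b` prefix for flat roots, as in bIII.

F is scale degree 1 in F minor. Diatonically F minor has Fm (i) on that degree; F–A–C is instead the major chord native to F major, so it takes the label I.

I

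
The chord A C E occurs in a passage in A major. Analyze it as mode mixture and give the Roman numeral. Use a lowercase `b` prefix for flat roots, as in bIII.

i

A is scale degree 1 in A major. The diatonic chord on degree 1 would be A (I), but A–C–E is the minor chord from A minor. As a borrowed chord it is labeled i.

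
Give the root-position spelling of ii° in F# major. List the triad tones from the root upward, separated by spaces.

ii° is built on scale degree 2, which is G# in both F# major and its parallel. In F# minor the chord on G# is G#–B–D.

G# B D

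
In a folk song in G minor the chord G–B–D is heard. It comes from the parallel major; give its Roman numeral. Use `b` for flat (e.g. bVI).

The root G is the diatonic 1st degree of G minor; the borrowing shows in the chord quality. G–B–D is a major chord — the form found in G major, not the diatonic i (Gm). Borrowed into G minor it is written I.

I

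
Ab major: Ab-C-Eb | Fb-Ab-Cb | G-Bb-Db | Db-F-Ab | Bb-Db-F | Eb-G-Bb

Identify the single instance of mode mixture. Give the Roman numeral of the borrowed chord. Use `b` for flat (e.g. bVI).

bVI

Ab major has the diatonic set Ab, Bbm, Cm, Db, Eb, Fm, Gdim. Ab–C–Eb = Ab, G–Bb–Db = Gdim, Db–F–Ab = Db, Bb–Db–F = Bbm and Eb–G–Bb = Eb are all diatonic. Fb–Ab–Cb is not: scale degree 6 in Ab major carries Fm (vi). In Ab minor the chord on that degree is Fb, so here it functions as bVI, borrowed from the parallel minor.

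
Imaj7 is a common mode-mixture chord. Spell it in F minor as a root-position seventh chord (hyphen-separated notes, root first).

F-A-C-E

The root, F, is scale degree 1 — the same note in F minor and F major; only the chord quality changes. In F major the chord on F is F–A–C–E.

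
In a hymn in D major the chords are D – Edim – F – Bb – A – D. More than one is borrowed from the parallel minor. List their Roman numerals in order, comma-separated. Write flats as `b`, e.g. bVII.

The diatonic triads in D major are D, Em, F#m, G, A, Bm, C#dim. Of the given chords, D and A are diatonic. But Edim (E–G–Bb) is foreign: the diatonic ii on degree 2 is Em, whereas Edim comes from D minor. It is labeled ii°. F (F–A–C) doesn't fit — on degree 3 D major would have F#m (iii). F is the degree-3 chord of D minor, so it is the borrowed bIII. Bb (Bb–D–F) doesn't fit — on degree 6 D major would have Bm (vi). Bb is the degree-6 chord of D minor, so it is the borrowed bVI.

ii°, bIII, bVI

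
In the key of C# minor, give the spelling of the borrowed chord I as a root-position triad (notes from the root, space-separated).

The root, C#, is scale degree 1 — the same note in C# minor and C# major; only the chord quality changes. Building the major chord from the parallel major on C#: C#–E#–G#.

C# E# G#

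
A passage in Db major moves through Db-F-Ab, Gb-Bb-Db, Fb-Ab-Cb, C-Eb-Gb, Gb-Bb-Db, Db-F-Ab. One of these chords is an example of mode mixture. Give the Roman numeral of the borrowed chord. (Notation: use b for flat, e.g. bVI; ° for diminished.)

In Db major the diatonic chords are Db, Ebm, Fm, Gb, Ab, Bbm, Cdim. Db–F–Ab = Db, Gb–Bb–Db = Gb and C–Eb–Gb = Cdim all belong to that set. Fb–Ab–Cb doesn't fit — on degree 3 Db major would have Fm (iii). Fb is the degree-3 chord of Db minor, so it is the borrowed bIII.

bIII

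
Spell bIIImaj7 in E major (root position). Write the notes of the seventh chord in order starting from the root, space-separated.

G B D F#

Scale degree 3 in E major is G#. bIIImaj7 uses the lowered form, G, taken from E minor. Building the major-seventh chord from the parallel minor on G: G–B–D–F#.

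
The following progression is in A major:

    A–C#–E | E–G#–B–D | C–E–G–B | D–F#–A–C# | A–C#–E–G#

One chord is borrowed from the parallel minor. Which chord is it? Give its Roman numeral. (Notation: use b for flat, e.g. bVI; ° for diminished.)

bIIImaj7

The diatonic triads in A major are A, Bm, C#m, D, E, F#m, G#dim. Of the given chords, A–C#–E = A, E–G#–B–D = E7, D–F#–A–C# = Dmaj7 and A–C#–E–G# = Amaj7 are diatonic. C–E–G–B is not: scale degree 3 in A major carries C#m (iii). In A minor the chord on that degree is Cmaj7, so here it functions as bIIImaj7, borrowed from the parallel minor.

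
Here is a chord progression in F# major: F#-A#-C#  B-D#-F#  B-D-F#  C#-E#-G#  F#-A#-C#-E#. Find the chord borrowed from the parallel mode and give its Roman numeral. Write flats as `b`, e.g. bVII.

iv

The diatonic triads in F# major are F#, G#m, A#m, B, C#, D#m, E#dim. Of the given chords, F#–A#–C# = F#, B–D#–F# = B, C#–E#–G# = C# and F#–A#–C#–E# = F#maj7 are diatonic. But B–D–F# is foreign: the diatonic IV on degree 4 is B, whereas Bm comes from F# minor. It is labeled iv.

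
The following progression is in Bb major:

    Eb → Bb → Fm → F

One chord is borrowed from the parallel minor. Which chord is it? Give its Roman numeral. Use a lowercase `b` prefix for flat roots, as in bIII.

Bb major has the diatonic set Bb, Cm, Dm, Eb, F, Gm, Adim. Eb, Bb and F are all diatonic. Fm (F–Ab–C) is not: scale degree 5 in Bb major carries F (V). In Bb minor the chord on that degree is Fm, so here it functions as v, borrowed from the parallel minor.

v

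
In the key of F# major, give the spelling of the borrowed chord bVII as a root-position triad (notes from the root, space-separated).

E G# B

The root of bVII is the lowered 7th degree: E# becomes E. Stacking thirds in F# minor on E gives E–G#–B.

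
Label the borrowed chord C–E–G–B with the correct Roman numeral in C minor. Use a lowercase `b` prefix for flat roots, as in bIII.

C is scale degree 1 in C minor. The diatonic chord on degree 1 would be Cm (i), but C–E–G–B is the major-seventh chord from C major. As a borrowed chord it is labeled Imaj7.

Imaj7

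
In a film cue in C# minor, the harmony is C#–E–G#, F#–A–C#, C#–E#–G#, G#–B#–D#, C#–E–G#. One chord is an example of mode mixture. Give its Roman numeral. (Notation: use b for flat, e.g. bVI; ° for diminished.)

I

In C# minor (with V from harmonic minor) the diatonic chords are C#m, D#dim, E, F#m, G#, A, B. Of the given chords, C#–E–G# = C#m, F#–A–C# = F#m and G#–B#–D# = G# are diatonic. But C#–E#–G# is foreign: the diatonic i on degree 1 is C#m, whereas C# comes from C# major. It is labeled I.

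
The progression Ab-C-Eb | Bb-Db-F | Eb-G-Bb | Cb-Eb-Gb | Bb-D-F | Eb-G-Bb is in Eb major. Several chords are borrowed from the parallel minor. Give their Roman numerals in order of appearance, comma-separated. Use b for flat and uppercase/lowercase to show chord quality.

Eb major has the diatonic set Eb, Fm, Gm, Ab, Bb, Cm, Ddim. Ab–C–Eb = Ab, Eb–G–Bb = Eb and Bb–D–F = Bb all belong to that set. But Bb–Db–F is foreign: the diatonic V on degree 5 is Bb, whereas Bbm comes from Eb minor. It is labeled v. Cb–Eb–Gb doesn't fit — on degree 6 Eb major would have Cm (vi). Cb is the degree-6 chord of Eb minor, so it is the borrowed bVI.

v, bVI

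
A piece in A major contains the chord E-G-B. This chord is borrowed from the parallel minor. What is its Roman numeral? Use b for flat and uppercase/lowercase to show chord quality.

The root E is the diatonic 5th degree of A major; the borrowing shows in the chord quality. E–G–B is a minor chord — the form found in A minor, not the diatonic V (E). Borrowed into A major it is written v.

v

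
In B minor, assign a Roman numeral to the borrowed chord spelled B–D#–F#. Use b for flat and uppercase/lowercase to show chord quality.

I

B is scale degree 1 in B minor. Diatonically B minor has Bm (i) on that degree; B–D#–F# is instead the major chord native to B major, so it takes the label I.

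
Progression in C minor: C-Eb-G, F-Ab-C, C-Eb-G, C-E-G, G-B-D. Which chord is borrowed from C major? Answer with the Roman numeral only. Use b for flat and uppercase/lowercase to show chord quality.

C minor has the diatonic set Cm, Ddim, Eb, Fm, G, Ab, Bb (with V from harmonic minor). Of the given chords, C–Eb–G = Cm, F–Ab–C = Fm and G–B–D = G are diatonic. C–E–G is not: scale degree 1 in C minor carries Cm (i). In C major the chord on that degree is C, so here it functions as I, borrowed from the parallel major.

I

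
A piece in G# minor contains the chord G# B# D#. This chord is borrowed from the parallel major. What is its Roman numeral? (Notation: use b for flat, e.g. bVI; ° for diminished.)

G# is scale degree 1 in G# minor. Diatonically G# minor has G#m (i) on that degree; G#–B#–D# is instead the major chord native to G# major, so it takes the label I.

I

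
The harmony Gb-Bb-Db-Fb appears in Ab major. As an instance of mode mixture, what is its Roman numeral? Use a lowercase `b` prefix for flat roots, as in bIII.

Gb is the lowered form of scale degree 7 in Ab major (the diatonic degree 7 is G). Diatonically Ab major has Gdim (vii°) on that degree; Gb–Bb–Db–Fb is instead the dominant-seventh chord native to Ab minor, so it takes the label bVII7.

bVII7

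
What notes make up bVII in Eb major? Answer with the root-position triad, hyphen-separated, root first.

Db-F-Ab

Scale degree 7 in Eb major is D. bVII uses the lowered form, Db, taken from Eb minor. Stacking thirds in Eb minor on Db gives Db–F–Ab.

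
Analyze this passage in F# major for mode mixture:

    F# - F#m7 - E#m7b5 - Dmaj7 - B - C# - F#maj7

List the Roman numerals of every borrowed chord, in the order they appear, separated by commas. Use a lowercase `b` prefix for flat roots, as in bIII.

i7, bVImaj7

F# major has the diatonic set F#, G#m, A#m, B, C#, D#m, E#dim. F#, E#m7b5, B, C# and F#maj7 are all diatonic. F#m7 (F#–A–C#–E) is not: scale degree 1 in F# major carries F# (I). In F# minor the chord on that degree is F#m7, so here it functions as i7, borrowed from the parallel minor. Dmaj7 (D–F#–A–C#) is not: scale degree 6 in F# major carries D#m (vi). In F# minor the chord on that degree is Dmaj7, so here it functions as bVImaj7, borrowed from the parallel minor.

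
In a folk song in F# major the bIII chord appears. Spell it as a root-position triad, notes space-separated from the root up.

A C# E

Scale degree 3 in F# major is A#. bIII uses the lowered form, A, taken from F# minor. Building the major chord from the parallel minor on A: A–C#–E.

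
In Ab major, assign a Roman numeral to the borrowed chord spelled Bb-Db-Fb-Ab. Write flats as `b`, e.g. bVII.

Bb is scale degree 2 in Ab major. Bb–Db–Fb–Ab is a half-diminished-seventh chord — the form found in Ab minor, not the diatonic ii (Bbm). Borrowed into Ab major it is written iiø7.

iiø7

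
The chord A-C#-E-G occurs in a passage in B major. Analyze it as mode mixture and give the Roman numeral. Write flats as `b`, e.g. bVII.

A is the lowered form of scale degree 7 in B major (the diatonic degree 7 is A#). The diatonic chord on degree 7 would be A#dim (vii°), but A–C#–E–G is the dominant-seventh chord from B minor. As a borrowed chord it is labeled bVII7.

bVII7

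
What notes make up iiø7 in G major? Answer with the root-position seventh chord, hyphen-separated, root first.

A-C-Eb-G

iiø7 is built on scale degree 2, which is A in both G major and its parallel. Stacking thirds in G minor on A gives A–C–Eb–G.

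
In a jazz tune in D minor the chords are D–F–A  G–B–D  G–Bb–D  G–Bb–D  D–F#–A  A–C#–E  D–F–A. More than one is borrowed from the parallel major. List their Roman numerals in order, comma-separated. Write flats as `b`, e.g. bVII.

IV, I

D minor has the diatonic set Dm, Edim, F, Gm, A, Bb, C (with V from harmonic minor). Of the given chords, D–F–A = Dm, G–Bb–D = Gm and A–C#–E = A are diatonic. But G–B–D is foreign: the diatonic iv on degree 4 is Gm, whereas G comes from D major. It is labeled IV. D–F#–A doesn't fit — on degree 1 D minor would have Dm (i). D is the degree-1 chord of D major, so it is the borrowed I.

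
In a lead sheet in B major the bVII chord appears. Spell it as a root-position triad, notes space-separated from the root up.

A C# E

The root of bVII is the lowered 7th degree: A# becomes A. Building the major chord from the parallel minor on A: A–C#–E.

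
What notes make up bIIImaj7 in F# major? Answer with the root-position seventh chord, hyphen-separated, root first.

The root of bIIImaj7 is the lowered 3rd degree: A# becomes A. Building the major-seventh chord from the parallel minor on A: A–C#–E–G#.

A-C#-E-G#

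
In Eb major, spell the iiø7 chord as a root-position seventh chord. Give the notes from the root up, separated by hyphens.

The root, F, is scale degree 2 — the same note in Eb major and Eb minor; only the chord quality changes. Building the half-diminished-seventh chord from the parallel minor on F: F–Ab–Cb–Eb.

F-Ab-Cb-Eb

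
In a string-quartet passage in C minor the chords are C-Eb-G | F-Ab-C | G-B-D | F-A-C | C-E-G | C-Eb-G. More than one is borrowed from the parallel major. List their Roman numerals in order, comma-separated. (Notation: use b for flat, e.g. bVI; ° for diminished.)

IV, I

The diatonic triads in C minor (with V from harmonic minor) are Cm, Ddim, Eb, Fm, G, Ab, Bb. C–Eb–G = Cm, F–Ab–C = Fm and G–B–D = G are all diatonic. F–A–C is not: scale degree 4 in C minor carries Fm (iv). In C major the chord on that degree is F, so here it functions as IV, borrowed from the parallel major. C–E–G is not: scale degree 1 in C minor carries Cm (i). In C major the chord on that degree is C, so here it functions as I, borrowed from the parallel major.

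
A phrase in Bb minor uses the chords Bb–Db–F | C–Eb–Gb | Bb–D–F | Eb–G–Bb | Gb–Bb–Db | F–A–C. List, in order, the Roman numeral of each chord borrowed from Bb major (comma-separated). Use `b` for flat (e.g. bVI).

I, IV

The diatonic triads in Bb minor (with V from harmonic minor) are Bbm, Cdim, Db, Ebm, F, Gb, Ab. Of the given chords, Bb–Db–F = Bbm, C–Eb–Gb = Cdim, Gb–Bb–Db = Gb and F–A–C = F are diatonic. Bb–D–F is not: scale degree 1 in Bb minor carries Bbm (i). In Bb major the chord on that degree is Bb, so here it functions as I, borrowed from the parallel major. But Eb–G–Bb is foreign: the diatonic iv on degree 4 is Ebm, whereas Eb comes from Bb major. It is labeled IV.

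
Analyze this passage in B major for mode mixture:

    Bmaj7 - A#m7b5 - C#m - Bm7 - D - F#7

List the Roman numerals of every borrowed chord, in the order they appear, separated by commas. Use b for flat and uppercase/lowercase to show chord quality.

B major has the diatonic set B, C#m, D#m, E, F#, G#m, A#dim. Bmaj7, A#m7b5, C#m and F#7 all belong to that set. Bm7 (B–D–F#–A) doesn't fit — on degree 1 B major would have B (I). Bm7 is the degree-1 chord of B minor, so it is the borrowed i7. D (D–F#–A) is not: scale degree 3 in B major carries D#m (iii). In B minor the chord on that degree is D, so here it functions as bIII, borrowed from the parallel minor.

i7, bIII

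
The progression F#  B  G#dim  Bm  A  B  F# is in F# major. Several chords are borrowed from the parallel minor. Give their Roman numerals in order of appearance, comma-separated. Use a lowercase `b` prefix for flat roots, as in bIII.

The diatonic triads in F# major are F#, G#m, A#m, B, C#, D#m, E#dim. F# and B are both diatonic. But G#dim (G#–B–D) is foreign: the diatonic ii on degree 2 is G#m, whereas G#dim comes from F# minor. It is labeled ii°. But Bm (B–D–F#) is foreign: the diatonic IV on degree 4 is B, whereas Bm comes from F# minor. It is labeled iv. A (A–C#–E) doesn't fit — on degree 3 F# major would have A#m (iii). A is the degree-3 chord of F# minor, so it is the borrowed bIII.

ii°, iv, bIII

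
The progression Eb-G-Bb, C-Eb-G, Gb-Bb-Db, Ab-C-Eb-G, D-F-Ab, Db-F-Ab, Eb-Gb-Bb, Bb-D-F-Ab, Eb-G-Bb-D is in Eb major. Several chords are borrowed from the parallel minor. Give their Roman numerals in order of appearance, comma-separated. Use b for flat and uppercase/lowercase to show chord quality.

In Eb major the diatonic chords are Eb, Fm, Gm, Ab, Bb, Cm, Ddim. Of the given chords, Eb–G–Bb = Eb, C–Eb–G = Cm, Ab–C–Eb–G = Abmaj7, D–F–Ab = Ddim, Bb–D–F–Ab = Bb7 and Eb–G–Bb–D = Ebmaj7 are diatonic. But Gb–Bb–Db is foreign: the diatonic iii on degree 3 is Gm, whereas Gb comes from Eb minor. It is labeled bIII. Db–F–Ab doesn't fit — on degree 7 Eb major would have Ddim (vii°). Db is the degree-7 chord of Eb minor, so it is the borrowed bVII. Eb–Gb–Bb is not: scale degree 1 in Eb major carries Eb (I). In Eb minor the chord on that degree is Ebm, so here it functions as i, borrowed from the parallel minor.

bIII, bVII, i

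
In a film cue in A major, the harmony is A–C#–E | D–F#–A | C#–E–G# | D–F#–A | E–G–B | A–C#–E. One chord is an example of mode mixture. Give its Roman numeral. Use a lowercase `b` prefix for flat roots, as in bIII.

A major has the diatonic set A, Bm, C#m, D, E, F#m, G#dim. A–C#–E = A, D–F#–A = D and C#–E–G# = C#m are all diatonic. E–G–B doesn't fit — on degree 5 A major would have E (V). Em is the degree-5 chord of A minor, so it is the borrowed v.

v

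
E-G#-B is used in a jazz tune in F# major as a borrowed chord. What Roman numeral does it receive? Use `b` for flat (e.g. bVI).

bVII

E is the lowered form of scale degree 7 in F# major (the diatonic degree 7 is E#). The diatonic chord on degree 7 would be E#dim (vii°), but E–G#–B is the major chord from F# minor. As a borrowed chord it is labeled bVII.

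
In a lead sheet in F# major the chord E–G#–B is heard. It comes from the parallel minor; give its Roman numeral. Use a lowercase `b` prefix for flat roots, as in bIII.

bVII

E is the lowered form of scale degree 7 in F# major (the diatonic degree 7 is E#). E–G#–B is a major chord — the form found in F# minor, not the diatonic vii° (E#dim). Borrowed into F# major it is written bVII.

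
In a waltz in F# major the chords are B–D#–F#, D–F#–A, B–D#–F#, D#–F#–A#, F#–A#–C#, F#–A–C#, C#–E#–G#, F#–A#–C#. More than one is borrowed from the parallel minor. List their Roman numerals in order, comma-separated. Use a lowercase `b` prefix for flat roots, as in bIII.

The diatonic triads in F# major are F#, G#m, A#m, B, C#, D#m, E#dim. Of the given chords, B–D#–F# = B, D#–F#–A# = D#m, F#–A#–C# = F# and C#–E#–G# = C# are diatonic. D–F#–A is not: scale degree 6 in F# major carries D#m (vi). In F# minor the chord on that degree is D, so here it functions as bVI, borrowed from the parallel minor. F#–A–C# doesn't fit — on degree 1 F# major would have F# (I). F#m is the degree-1 chord of F# minor, so it is the borrowed i.

bVI, i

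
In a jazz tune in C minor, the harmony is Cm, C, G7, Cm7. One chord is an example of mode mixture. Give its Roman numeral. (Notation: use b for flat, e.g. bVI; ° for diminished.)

The diatonic triads in C minor (with V from harmonic minor) are Cm, Ddim, Eb, Fm, G, Ab, Bb. Cm, G7 and Cm7 are all diatonic. C (C–E–G) doesn't fit — on degree 1 C minor would have Cm (i). C is the degree-1 chord of C major, so it is the borrowed I.

I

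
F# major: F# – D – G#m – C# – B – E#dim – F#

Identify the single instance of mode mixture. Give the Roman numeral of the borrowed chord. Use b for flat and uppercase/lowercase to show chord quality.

bVI

F# major has the diatonic set F#, G#m, A#m, B, C#, D#m, E#dim. F#, G#m, C#, B and E#dim all belong to that set. But D (D–F#–A) is foreign: the diatonic vi on degree 6 is D#m, whereas D comes from F# minor. It is labeled bVI.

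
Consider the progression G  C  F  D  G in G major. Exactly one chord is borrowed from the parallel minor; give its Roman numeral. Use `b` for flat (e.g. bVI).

In G major the diatonic chords are G, Am, Bm, C, D, Em, F#dim. Of the given chords, G, C and D are diatonic. F (F–A–C) doesn't fit — on degree 7 G major would have F#dim (vii°). F is the degree-7 chord of G minor, so it is the borrowed bVII.

bVII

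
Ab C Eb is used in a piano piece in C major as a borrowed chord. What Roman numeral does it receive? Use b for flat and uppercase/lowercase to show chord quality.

In C major scale degree 6 is A; Ab is its lowered form, from C minor. The diatonic chord on degree 6 would be Am (vi), but Ab–C–Eb is the major chord from C minor. As a borrowed chord it is labeled bVI.

bVI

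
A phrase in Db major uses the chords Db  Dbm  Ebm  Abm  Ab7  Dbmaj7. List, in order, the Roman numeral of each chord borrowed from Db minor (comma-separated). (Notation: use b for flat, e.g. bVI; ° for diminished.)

i, v

The diatonic triads in Db major are Db, Ebm, Fm, Gb, Ab, Bbm, Cdim. Of the given chords, Db, Ebm, Ab7 and Dbmaj7 are diatonic. Dbm (Db–Fb–Ab) doesn't fit — on degree 1 Db major would have Db (I). Dbm is the degree-1 chord of Db minor, so it is the borrowed i. But Abm (Ab–Cb–Eb) is foreign: the diatonic V on degree 5 is Ab, whereas Abm comes from Db minor. It is labeled v.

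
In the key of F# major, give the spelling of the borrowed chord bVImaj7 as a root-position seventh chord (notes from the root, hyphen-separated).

Scale degree 6 in F# major is D#. bVImaj7 uses the lowered form, D, taken from F# minor. In F# minor the chord on D is D–F#–A–C#.

D-F#-A-C#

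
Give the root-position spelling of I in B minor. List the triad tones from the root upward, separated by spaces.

I is built on scale degree 1, which is B in both B minor and its parallel. In B major the chord on B is B–D#–F#.

B D# F#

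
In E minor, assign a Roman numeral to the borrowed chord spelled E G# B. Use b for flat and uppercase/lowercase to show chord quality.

I

The root E is the diatonic 1st degree of E minor; the borrowing shows in the chord quality. E–G#–B is a major chord — the form found in E major, not the diatonic i (Em). Borrowed into E minor it is written I.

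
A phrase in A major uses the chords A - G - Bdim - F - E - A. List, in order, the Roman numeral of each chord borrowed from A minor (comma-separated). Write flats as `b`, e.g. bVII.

A major has the diatonic set A, Bm, C#m, D, E, F#m, G#dim. A and E are both diatonic. G (G–B–D) is not: scale degree 7 in A major carries G#dim (vii°). In A minor the chord on that degree is G, so here it functions as bVII, borrowed from the parallel minor. Bdim (B–D–F) is not: scale degree 2 in A major carries Bm (ii). In A minor the chord on that degree is Bdim, so here it functions as ii°, borrowed from the parallel minor. F (F–A–C) is not: scale degree 6 in A major carries F#m (vi). In A minor the chord on that degree is F, so here it functions as bVI, borrowed from the parallel minor.

bVII, ii°, bVI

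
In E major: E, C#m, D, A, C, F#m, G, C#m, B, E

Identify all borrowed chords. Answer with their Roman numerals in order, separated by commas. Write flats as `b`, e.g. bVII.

bVII, bVI, bIII

E major has the diatonic set E, F#m, G#m, A, B, C#m, D#dim. E, C#m, A, F#m and B all belong to that set. D (D–F#–A) is not: scale degree 7 in E major carries D#dim (vii°). In E minor the chord on that degree is D, so here it functions as bVII, borrowed from the parallel minor. C (C–E–G) doesn't fit — on degree 6 E major would have C#m (vi). C is the degree-6 chord of E minor, so it is the borrowed bVI. G (G–B–D) is not: scale degree 3 in E major carries G#m (iii). In E minor the chord on that degree is G, so here it functions as bIII, borrowed from the parallel minor.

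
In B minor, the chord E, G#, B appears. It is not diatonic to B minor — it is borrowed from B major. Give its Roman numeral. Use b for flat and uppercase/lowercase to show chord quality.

The root E is the diatonic 4th degree of B minor; the borrowing shows in the chord quality. The diatonic chord on degree 4 would be Em (iv), but E–G#–B is the major chord from B major. As a borrowed chord it is labeled IV.

IV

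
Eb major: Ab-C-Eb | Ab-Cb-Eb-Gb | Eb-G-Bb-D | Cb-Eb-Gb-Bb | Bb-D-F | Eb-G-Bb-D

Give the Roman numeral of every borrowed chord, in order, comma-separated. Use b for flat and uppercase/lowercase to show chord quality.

iv7, bVImaj7

Eb major has the diatonic set Eb, Fm, Gm, Ab, Bb, Cm, Ddim. Of the given chords, Ab–C–Eb = Ab, Eb–G–Bb–D = Ebmaj7 and Bb–D–F = Bb are diatonic. Ab–Cb–Eb–Gb doesn't fit — on degree 4 Eb major would have Ab (IV). Abm7 is the degree-4 chord of Eb minor, so it is the borrowed iv7. Cb–Eb–Gb–Bb is not: scale degree 6 in Eb major carries Cm (vi). In Eb minor the chord on that degree is Cbmaj7, so here it functions as bVImaj7, borrowed from the parallel minor.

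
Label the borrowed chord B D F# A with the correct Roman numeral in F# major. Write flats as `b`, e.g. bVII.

iv7

B is scale degree 4 in F# major. The diatonic chord on degree 4 would be B (IV), but B–D–F#–A is the minor-seventh chord from F# minor. As a borrowed chord it is labeled iv7.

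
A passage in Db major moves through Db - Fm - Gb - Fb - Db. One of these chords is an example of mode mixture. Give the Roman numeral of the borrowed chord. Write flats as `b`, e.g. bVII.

bIII

In Db major the diatonic chords are Db, Ebm, Fm, Gb, Ab, Bbm, Cdim. Of the given chords, Db, Fm and Gb are diatonic. But Fb (Fb–Ab–Cb) is foreign: the diatonic iii on degree 3 is Fm, whereas Fb comes from Db minor. It is labeled bIII.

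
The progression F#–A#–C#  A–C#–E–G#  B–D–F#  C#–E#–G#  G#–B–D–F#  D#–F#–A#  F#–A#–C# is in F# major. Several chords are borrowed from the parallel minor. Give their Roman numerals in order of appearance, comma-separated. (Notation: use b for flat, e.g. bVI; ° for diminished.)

bIIImaj7, iv, iiø7

In F# major the diatonic chords are F#, G#m, A#m, B, C#, D#m, E#dim. Of the given chords, F#–A#–C# = F#, C#–E#–G# = C# and D#–F#–A# = D#m are diatonic. A–C#–E–G# is not: scale degree 3 in F# major carries A#m (iii). In F# minor the chord on that degree is Amaj7, so here it functions as bIIImaj7, borrowed from the parallel minor. B–D–F# doesn't fit — on degree 4 F# major would have B (IV). Bm is the degree-4 chord of F# minor, so it is the borrowed iv. But G#–B–D–F# is foreign: the diatonic ii on degree 2 is G#m, whereas G#m7b5 comes from F# minor. It is labeled iiø7.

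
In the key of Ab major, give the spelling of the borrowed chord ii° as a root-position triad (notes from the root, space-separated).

Bb Db Fb

The root, Bb, is scale degree 2 — the same note in Ab major and Ab minor; only the chord quality changes. Stacking thirds in Ab minor on Bb gives Bb–Db–Fb.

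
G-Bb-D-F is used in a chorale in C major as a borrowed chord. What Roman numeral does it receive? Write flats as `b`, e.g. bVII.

v7

The root G is the diatonic 5th degree of C major; the borrowing shows in the chord quality. The diatonic chord on degree 5 would be G (V), but G–Bb–D–F is the minor-seventh chord from C minor. As a borrowed chord it is labeled v7.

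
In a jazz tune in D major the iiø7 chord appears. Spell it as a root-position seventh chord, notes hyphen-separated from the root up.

The root, E, is scale degree 2 — the same note in D major and D minor; only the chord quality changes. In D minor the chord on E is E–G–Bb–D.

E-G-Bb-D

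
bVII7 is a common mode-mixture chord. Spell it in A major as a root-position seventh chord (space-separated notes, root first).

bVII7 is built on the lowered scale degree 7. In A major degree 7 is G#; lowered it becomes G. Building the dominant-seventh chord from the parallel minor on G: G–B–D–F.

G B D F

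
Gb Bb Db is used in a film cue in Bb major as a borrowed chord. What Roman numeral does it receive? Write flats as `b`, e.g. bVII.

bVI

Gb is the lowered form of scale degree 6 in Bb major (the diatonic degree 6 is G). The diatonic chord on degree 6 would be Gm (vi), but Gb–Bb–Db is the major chord from Bb minor. As a borrowed chord it is labeled bVI.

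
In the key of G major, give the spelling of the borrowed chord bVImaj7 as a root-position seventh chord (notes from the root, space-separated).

Scale degree 6 in G major is E. bVImaj7 uses the lowered form, Eb, taken from G minor. Building the major-seventh chord from the parallel minor on Eb: Eb–G–Bb–D.

Eb G Bb D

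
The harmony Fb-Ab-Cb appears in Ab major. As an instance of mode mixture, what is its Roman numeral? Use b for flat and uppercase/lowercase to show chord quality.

bVI

In Ab major scale degree 6 is F; Fb is its lowered form, from Ab minor. Diatonically Ab major has Fm (vi) on that degree; Fb–Ab–Cb is instead the major chord native to Ab minor, so it takes the label bVI.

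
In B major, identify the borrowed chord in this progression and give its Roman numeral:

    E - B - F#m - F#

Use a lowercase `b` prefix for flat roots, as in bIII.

v

In B major the diatonic chords are B, C#m, D#m, E, F#, G#m, A#dim. E, B and F# are all diatonic. But F#m (F#–A–C#) is foreign: the diatonic V on degree 5 is F#, whereas F#m comes from B minor. It is labeled v.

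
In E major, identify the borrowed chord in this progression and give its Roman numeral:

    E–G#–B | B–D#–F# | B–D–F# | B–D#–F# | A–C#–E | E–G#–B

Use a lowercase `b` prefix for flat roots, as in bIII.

In E major the diatonic chords are E, F#m, G#m, A, B, C#m, D#dim. Of the given chords, E–G#–B = E, B–D#–F# = B and A–C#–E = A are diatonic. But B–D–F# is foreign: the diatonic V on degree 5 is B, whereas Bm comes from E minor. It is labeled v.

v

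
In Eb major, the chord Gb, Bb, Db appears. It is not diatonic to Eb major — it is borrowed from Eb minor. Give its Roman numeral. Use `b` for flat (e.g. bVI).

The root Gb is the lowered 3rd scale degree — diatonically Eb major has G there. The diatonic chord on degree 3 would be Gm (iii), but Gb–Bb–Db is the major chord from Eb minor. As a borrowed chord it is labeled bIII.

bIII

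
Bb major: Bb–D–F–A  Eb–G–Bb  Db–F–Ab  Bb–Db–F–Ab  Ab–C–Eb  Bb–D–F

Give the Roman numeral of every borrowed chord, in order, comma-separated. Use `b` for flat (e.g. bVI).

bIII, i7, bVII

Bb major has the diatonic set Bb, Cm, Dm, Eb, F, Gm, Adim. Bb–D–F–A = Bbmaj7, Eb–G–Bb = Eb and Bb–D–F = Bb are all diatonic. Db–F–Ab is not: scale degree 3 in Bb major carries Dm (iii). In Bb minor the chord on that degree is Db, so here it functions as bIII, borrowed from the parallel minor. But Bb–Db–F–Ab is foreign: the diatonic I on degree 1 is Bb, whereas Bbm7 comes from Bb minor. It is labeled i7. Ab–C–Eb is not: scale degree 7 in Bb major carries Adim (vii°). In Bb minor the chord on that degree is Ab, so here it functions as bVII, borrowed from the parallel minor.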